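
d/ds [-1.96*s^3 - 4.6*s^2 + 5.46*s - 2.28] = -5.88*s^2 - 9.2*s + 5.46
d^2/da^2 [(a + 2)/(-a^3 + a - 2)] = 2*(-(a + 2)*(3*a^2 - 1)^2 + (3*a^2 + 3*a*(a + 2) - 1)*(a^3 - a + 2))/(a^3 - a + 2)^3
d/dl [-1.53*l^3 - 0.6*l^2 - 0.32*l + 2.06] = -4.59*l^2 - 1.2*l - 0.32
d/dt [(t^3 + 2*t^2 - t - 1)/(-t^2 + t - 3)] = (-t^4 + 2*t^3 - 8*t^2 - 14*t + 4)/(t^4 - 2*t^3 + 7*t^2 - 6*t + 9)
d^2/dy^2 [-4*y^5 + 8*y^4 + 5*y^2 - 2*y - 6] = -80*y^3 + 96*y^2 + 10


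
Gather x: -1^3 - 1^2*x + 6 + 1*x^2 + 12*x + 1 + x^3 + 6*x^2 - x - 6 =x^3 + 7*x^2 + 10*x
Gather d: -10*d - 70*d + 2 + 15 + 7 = 24 - 80*d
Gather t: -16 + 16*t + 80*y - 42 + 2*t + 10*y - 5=18*t + 90*y - 63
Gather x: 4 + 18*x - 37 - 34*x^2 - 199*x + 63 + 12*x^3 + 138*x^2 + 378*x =12*x^3 + 104*x^2 + 197*x + 30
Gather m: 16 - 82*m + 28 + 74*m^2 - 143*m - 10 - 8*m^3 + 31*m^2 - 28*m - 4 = -8*m^3 + 105*m^2 - 253*m + 30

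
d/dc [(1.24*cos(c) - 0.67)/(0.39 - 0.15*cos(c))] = -0.3831*sin(c)/(0.15*cos(c) - 0.39)^2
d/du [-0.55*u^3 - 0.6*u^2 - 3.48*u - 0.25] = -1.65*u^2 - 1.2*u - 3.48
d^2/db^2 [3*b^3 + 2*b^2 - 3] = 18*b + 4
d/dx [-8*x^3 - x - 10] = -24*x^2 - 1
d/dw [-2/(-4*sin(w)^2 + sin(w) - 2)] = 2*(1 - 8*sin(w))*cos(w)/(4*sin(w)^2 - sin(w) + 2)^2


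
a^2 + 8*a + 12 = (a + 2)*(a + 6)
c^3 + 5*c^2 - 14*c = c*(c - 2)*(c + 7)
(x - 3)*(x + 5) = x^2 + 2*x - 15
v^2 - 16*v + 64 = (v - 8)^2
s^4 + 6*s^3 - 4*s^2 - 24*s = s*(s - 2)*(s + 2)*(s + 6)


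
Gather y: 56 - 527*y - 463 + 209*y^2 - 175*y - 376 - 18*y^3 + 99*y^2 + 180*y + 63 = -18*y^3 + 308*y^2 - 522*y - 720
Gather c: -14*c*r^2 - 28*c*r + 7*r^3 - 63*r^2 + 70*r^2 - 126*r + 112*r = c*(-14*r^2 - 28*r) + 7*r^3 + 7*r^2 - 14*r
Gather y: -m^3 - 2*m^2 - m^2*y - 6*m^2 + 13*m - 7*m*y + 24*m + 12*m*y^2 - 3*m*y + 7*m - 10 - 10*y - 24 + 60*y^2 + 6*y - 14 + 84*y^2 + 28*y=-m^3 - 8*m^2 + 44*m + y^2*(12*m + 144) + y*(-m^2 - 10*m + 24) - 48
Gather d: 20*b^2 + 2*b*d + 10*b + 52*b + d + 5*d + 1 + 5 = 20*b^2 + 62*b + d*(2*b + 6) + 6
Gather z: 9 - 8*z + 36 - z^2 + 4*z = -z^2 - 4*z + 45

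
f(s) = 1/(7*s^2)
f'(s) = -2/(7*s^3)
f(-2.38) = 0.03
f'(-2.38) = 0.02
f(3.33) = 0.01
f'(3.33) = -0.01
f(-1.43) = 0.07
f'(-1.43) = 0.10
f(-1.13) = 0.11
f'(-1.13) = 0.20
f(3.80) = 0.01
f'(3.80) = -0.01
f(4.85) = 0.01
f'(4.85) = -0.00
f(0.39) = 0.94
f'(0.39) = -4.82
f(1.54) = 0.06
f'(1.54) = -0.08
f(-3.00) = 0.02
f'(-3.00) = 0.01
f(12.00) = 0.00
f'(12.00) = 0.00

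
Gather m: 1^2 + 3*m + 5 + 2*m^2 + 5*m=2*m^2 + 8*m + 6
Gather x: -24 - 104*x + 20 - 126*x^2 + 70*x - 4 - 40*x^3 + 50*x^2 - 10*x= -40*x^3 - 76*x^2 - 44*x - 8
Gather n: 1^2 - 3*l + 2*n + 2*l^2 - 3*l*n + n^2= 2*l^2 - 3*l + n^2 + n*(2 - 3*l) + 1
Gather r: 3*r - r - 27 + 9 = 2*r - 18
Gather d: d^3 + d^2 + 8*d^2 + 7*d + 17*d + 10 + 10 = d^3 + 9*d^2 + 24*d + 20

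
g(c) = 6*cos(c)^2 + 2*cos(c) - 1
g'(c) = -12*sin(c)*cos(c) - 2*sin(c)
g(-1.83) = -1.12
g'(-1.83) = -1.04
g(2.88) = 2.67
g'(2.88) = 2.48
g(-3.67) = 1.75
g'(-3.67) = 4.22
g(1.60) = -1.05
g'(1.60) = -1.65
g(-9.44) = 3.00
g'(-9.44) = 0.15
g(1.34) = -0.23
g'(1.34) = -4.62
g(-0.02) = 7.00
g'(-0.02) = 0.28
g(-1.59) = -1.04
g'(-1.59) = 1.77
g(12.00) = 4.96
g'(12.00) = 6.51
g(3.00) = 2.90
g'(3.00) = 1.39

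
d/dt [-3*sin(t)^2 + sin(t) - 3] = (1 - 6*sin(t))*cos(t)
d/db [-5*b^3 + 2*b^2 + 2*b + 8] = -15*b^2 + 4*b + 2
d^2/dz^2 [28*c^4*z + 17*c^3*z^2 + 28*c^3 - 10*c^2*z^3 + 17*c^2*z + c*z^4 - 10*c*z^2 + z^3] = 34*c^3 - 60*c^2*z + 12*c*z^2 - 20*c + 6*z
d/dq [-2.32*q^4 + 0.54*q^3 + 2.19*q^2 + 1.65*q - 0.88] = -9.28*q^3 + 1.62*q^2 + 4.38*q + 1.65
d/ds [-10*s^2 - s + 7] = -20*s - 1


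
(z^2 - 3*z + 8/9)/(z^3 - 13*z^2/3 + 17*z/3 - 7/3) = (9*z^2 - 27*z + 8)/(3*(3*z^3 - 13*z^2 + 17*z - 7))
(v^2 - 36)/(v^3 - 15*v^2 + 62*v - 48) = (v + 6)/(v^2 - 9*v + 8)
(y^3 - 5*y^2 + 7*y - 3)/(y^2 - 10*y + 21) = (y^2 - 2*y + 1)/(y - 7)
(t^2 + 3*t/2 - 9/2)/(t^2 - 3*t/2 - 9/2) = (-2*t^2 - 3*t + 9)/(-2*t^2 + 3*t + 9)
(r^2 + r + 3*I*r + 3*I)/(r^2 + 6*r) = (r^2 + r + 3*I*r + 3*I)/(r*(r + 6))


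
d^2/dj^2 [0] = 0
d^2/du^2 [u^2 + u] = 2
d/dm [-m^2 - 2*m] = -2*m - 2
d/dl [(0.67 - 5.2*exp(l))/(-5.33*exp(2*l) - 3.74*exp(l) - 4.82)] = (-27.716*exp(2*l) + 7.1422*exp(l) + 27.5698)*exp(l)/(28.4089*exp(4*l) + 39.8684*exp(3*l) + 65.3688*exp(2*l) + 36.0536*exp(l) + 23.2324)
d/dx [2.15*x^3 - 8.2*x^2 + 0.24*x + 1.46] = 6.45*x^2 - 16.4*x + 0.24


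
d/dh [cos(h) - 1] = -sin(h)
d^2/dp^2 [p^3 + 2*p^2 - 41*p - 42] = 6*p + 4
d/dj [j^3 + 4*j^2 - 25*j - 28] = 3*j^2 + 8*j - 25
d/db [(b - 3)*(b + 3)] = 2*b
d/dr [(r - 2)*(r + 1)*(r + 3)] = 3*r^2 + 4*r - 5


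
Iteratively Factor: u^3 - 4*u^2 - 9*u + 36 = (u + 3)*(u^2 - 7*u + 12) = (u - 3)*(u + 3)*(u - 4)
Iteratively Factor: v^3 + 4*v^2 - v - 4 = (v + 4)*(v^2 - 1) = (v - 1)*(v + 4)*(v + 1)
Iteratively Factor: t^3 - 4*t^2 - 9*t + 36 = (t - 3)*(t^2 - t - 12) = (t - 4)*(t - 3)*(t + 3)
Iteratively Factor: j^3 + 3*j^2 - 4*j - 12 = (j + 2)*(j^2 + j - 6) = (j + 2)*(j + 3)*(j - 2)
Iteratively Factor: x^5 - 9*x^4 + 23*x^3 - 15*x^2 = (x - 5)*(x^4 - 4*x^3 + 3*x^2) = (x - 5)*(x - 1)*(x^3 - 3*x^2) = x*(x - 5)*(x - 1)*(x^2 - 3*x) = x*(x - 5)*(x - 3)*(x - 1)*(x)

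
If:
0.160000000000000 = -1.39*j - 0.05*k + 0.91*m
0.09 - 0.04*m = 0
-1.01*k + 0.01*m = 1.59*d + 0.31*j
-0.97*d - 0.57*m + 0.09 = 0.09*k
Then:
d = -1.40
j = 1.29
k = 1.83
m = 2.25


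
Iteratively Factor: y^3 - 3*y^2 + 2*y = (y - 1)*(y^2 - 2*y) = (y - 2)*(y - 1)*(y)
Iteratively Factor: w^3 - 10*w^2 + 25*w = (w - 5)*(w^2 - 5*w) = (w - 5)^2*(w)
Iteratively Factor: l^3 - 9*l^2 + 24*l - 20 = (l - 5)*(l^2 - 4*l + 4) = (l - 5)*(l - 2)*(l - 2)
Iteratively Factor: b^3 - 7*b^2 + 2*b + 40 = (b + 2)*(b^2 - 9*b + 20) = (b - 4)*(b + 2)*(b - 5)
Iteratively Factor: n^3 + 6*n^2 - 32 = (n + 4)*(n^2 + 2*n - 8) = (n + 4)^2*(n - 2)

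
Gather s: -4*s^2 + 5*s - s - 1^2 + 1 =-4*s^2 + 4*s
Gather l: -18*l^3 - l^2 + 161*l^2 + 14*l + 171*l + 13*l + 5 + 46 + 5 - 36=-18*l^3 + 160*l^2 + 198*l + 20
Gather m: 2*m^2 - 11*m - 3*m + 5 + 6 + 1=2*m^2 - 14*m + 12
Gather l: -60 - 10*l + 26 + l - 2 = -9*l - 36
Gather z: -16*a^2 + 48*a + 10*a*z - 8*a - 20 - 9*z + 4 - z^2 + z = -16*a^2 + 40*a - z^2 + z*(10*a - 8) - 16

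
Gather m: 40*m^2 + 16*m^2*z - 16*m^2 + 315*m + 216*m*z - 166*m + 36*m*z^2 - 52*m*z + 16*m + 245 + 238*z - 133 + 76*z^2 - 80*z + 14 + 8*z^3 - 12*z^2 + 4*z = m^2*(16*z + 24) + m*(36*z^2 + 164*z + 165) + 8*z^3 + 64*z^2 + 162*z + 126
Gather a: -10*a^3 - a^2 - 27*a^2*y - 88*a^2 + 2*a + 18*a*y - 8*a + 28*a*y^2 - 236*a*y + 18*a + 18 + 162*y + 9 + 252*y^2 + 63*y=-10*a^3 + a^2*(-27*y - 89) + a*(28*y^2 - 218*y + 12) + 252*y^2 + 225*y + 27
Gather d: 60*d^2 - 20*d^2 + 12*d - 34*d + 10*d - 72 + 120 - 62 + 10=40*d^2 - 12*d - 4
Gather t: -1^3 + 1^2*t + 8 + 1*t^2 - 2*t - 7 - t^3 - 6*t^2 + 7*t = -t^3 - 5*t^2 + 6*t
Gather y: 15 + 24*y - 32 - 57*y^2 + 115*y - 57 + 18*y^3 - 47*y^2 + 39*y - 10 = 18*y^3 - 104*y^2 + 178*y - 84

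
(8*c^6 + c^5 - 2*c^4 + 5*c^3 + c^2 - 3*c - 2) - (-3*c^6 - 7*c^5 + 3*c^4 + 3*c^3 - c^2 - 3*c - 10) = 11*c^6 + 8*c^5 - 5*c^4 + 2*c^3 + 2*c^2 + 8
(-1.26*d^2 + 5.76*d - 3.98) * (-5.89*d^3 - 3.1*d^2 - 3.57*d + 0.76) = 7.4214*d^5 - 30.0204*d^4 + 10.0844*d^3 - 9.1828*d^2 + 18.5862*d - 3.0248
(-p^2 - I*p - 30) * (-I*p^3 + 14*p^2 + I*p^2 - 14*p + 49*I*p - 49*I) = I*p^5 - 15*p^4 - I*p^4 + 15*p^3 - 33*I*p^3 - 371*p^2 + 33*I*p^2 + 371*p - 1470*I*p + 1470*I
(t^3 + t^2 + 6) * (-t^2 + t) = -t^5 + t^3 - 6*t^2 + 6*t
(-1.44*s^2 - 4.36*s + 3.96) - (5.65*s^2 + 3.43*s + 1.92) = -7.09*s^2 - 7.79*s + 2.04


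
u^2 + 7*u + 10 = (u + 2)*(u + 5)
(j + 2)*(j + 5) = j^2 + 7*j + 10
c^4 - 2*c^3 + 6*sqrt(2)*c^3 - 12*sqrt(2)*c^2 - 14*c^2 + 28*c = c*(c - 2)*(c - sqrt(2))*(c + 7*sqrt(2))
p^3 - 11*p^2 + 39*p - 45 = (p - 5)*(p - 3)^2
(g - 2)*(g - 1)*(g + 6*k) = g^3 + 6*g^2*k - 3*g^2 - 18*g*k + 2*g + 12*k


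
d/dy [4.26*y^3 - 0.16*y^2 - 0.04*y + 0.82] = 12.78*y^2 - 0.32*y - 0.04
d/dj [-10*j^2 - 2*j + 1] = -20*j - 2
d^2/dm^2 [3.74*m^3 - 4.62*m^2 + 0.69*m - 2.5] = 22.44*m - 9.24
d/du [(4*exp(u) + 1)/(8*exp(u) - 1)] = -12*exp(u)/(8*exp(u) - 1)^2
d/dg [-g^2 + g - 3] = 1 - 2*g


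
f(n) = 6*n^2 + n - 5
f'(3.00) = 37.00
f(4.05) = 97.46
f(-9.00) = 472.00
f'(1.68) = 21.16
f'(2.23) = 27.76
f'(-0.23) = -1.76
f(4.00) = 95.00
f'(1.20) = 15.40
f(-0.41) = -4.40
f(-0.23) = -4.91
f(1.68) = 13.61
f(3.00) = 52.00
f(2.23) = 27.07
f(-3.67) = 72.14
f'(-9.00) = -107.00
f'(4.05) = 49.60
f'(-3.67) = -43.04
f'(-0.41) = -3.92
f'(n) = 12*n + 1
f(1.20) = 4.84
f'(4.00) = 49.00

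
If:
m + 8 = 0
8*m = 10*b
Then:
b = -32/5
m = -8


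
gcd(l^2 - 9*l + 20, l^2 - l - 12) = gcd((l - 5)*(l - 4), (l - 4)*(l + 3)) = l - 4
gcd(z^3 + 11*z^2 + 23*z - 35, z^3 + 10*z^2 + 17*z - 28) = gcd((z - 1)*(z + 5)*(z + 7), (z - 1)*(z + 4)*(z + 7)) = z^2 + 6*z - 7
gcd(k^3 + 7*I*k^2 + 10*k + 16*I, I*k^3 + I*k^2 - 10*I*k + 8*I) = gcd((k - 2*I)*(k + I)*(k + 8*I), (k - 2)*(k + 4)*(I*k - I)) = 1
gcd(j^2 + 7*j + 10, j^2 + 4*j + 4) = j + 2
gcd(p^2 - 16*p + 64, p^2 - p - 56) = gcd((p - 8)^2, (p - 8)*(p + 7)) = p - 8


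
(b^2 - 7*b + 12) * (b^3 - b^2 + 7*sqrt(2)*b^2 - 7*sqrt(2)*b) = b^5 - 8*b^4 + 7*sqrt(2)*b^4 - 56*sqrt(2)*b^3 + 19*b^3 - 12*b^2 + 133*sqrt(2)*b^2 - 84*sqrt(2)*b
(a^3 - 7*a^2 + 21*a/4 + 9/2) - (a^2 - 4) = a^3 - 8*a^2 + 21*a/4 + 17/2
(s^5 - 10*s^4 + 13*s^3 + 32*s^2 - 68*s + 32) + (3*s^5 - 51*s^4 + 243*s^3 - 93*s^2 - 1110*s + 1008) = 4*s^5 - 61*s^4 + 256*s^3 - 61*s^2 - 1178*s + 1040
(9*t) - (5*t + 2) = 4*t - 2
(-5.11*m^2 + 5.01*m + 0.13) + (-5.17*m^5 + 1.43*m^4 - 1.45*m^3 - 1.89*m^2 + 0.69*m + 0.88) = -5.17*m^5 + 1.43*m^4 - 1.45*m^3 - 7.0*m^2 + 5.7*m + 1.01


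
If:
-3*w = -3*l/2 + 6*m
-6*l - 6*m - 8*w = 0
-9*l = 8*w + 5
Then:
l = 5/3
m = 5/3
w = -5/2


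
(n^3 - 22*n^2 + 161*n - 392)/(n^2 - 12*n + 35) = (n^2 - 15*n + 56)/(n - 5)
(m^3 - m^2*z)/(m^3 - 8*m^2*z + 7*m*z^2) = m/(m - 7*z)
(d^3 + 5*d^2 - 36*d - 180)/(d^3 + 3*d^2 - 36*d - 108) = (d + 5)/(d + 3)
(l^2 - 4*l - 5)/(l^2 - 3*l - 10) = (l + 1)/(l + 2)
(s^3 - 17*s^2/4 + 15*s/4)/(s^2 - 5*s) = (4*s^2 - 17*s + 15)/(4*(s - 5))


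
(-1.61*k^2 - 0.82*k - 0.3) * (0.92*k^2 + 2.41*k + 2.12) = -1.4812*k^4 - 4.6345*k^3 - 5.6654*k^2 - 2.4614*k - 0.636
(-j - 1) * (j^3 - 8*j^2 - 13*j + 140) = -j^4 + 7*j^3 + 21*j^2 - 127*j - 140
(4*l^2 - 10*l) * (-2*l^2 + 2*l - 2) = -8*l^4 + 28*l^3 - 28*l^2 + 20*l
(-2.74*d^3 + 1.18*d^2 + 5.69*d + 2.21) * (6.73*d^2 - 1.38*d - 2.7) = -18.4402*d^5 + 11.7226*d^4 + 44.0633*d^3 + 3.8351*d^2 - 18.4128*d - 5.967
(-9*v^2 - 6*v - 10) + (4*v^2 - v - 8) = -5*v^2 - 7*v - 18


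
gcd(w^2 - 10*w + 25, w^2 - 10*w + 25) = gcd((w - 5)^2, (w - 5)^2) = w^2 - 10*w + 25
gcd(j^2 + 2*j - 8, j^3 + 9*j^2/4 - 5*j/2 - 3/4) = 1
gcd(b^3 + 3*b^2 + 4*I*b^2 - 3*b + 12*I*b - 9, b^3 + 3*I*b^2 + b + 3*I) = b^2 + 4*I*b - 3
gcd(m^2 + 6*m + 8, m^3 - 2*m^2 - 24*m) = m + 4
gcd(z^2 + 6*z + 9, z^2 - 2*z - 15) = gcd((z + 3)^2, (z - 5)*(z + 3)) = z + 3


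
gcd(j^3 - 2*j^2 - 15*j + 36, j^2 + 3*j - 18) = j - 3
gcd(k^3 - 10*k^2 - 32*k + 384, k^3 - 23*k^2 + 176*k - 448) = k^2 - 16*k + 64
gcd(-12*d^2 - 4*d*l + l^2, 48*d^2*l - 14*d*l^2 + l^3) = 6*d - l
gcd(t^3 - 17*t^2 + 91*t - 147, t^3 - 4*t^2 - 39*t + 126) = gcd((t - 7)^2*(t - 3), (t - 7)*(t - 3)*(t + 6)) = t^2 - 10*t + 21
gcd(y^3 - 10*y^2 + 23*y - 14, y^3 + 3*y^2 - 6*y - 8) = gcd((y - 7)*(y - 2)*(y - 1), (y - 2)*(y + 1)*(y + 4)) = y - 2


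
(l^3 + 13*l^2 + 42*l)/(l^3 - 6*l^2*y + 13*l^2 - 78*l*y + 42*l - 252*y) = l/(l - 6*y)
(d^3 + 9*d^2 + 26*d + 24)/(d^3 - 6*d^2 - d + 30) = (d^2 + 7*d + 12)/(d^2 - 8*d + 15)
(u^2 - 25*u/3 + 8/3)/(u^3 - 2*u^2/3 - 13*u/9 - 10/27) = 9*(-3*u^2 + 25*u - 8)/(-27*u^3 + 18*u^2 + 39*u + 10)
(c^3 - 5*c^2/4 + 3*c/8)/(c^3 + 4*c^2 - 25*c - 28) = c*(8*c^2 - 10*c + 3)/(8*(c^3 + 4*c^2 - 25*c - 28))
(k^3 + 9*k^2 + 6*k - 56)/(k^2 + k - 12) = (k^2 + 5*k - 14)/(k - 3)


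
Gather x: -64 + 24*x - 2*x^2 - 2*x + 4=-2*x^2 + 22*x - 60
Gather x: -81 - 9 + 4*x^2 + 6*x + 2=4*x^2 + 6*x - 88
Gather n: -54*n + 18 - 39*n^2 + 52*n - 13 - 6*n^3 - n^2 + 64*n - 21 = -6*n^3 - 40*n^2 + 62*n - 16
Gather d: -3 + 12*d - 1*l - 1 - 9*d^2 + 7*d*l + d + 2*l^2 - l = -9*d^2 + d*(7*l + 13) + 2*l^2 - 2*l - 4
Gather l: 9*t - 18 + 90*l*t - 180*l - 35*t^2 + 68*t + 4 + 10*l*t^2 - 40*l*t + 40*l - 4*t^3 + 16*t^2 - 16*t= l*(10*t^2 + 50*t - 140) - 4*t^3 - 19*t^2 + 61*t - 14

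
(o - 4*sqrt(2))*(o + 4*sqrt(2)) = o^2 - 32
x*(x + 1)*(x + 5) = x^3 + 6*x^2 + 5*x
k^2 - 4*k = k*(k - 4)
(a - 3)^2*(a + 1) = a^3 - 5*a^2 + 3*a + 9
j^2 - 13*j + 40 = (j - 8)*(j - 5)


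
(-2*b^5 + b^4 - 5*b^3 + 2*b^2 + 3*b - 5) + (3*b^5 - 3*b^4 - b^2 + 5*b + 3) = b^5 - 2*b^4 - 5*b^3 + b^2 + 8*b - 2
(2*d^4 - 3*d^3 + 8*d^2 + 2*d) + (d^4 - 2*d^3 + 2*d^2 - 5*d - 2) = 3*d^4 - 5*d^3 + 10*d^2 - 3*d - 2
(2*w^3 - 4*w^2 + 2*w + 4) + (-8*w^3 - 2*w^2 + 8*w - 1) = -6*w^3 - 6*w^2 + 10*w + 3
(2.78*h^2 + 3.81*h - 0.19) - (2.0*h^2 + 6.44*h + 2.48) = 0.78*h^2 - 2.63*h - 2.67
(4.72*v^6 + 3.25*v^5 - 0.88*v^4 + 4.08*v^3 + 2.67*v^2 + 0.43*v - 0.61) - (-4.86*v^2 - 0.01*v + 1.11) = 4.72*v^6 + 3.25*v^5 - 0.88*v^4 + 4.08*v^3 + 7.53*v^2 + 0.44*v - 1.72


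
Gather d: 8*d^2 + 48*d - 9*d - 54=8*d^2 + 39*d - 54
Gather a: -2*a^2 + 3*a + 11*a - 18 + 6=-2*a^2 + 14*a - 12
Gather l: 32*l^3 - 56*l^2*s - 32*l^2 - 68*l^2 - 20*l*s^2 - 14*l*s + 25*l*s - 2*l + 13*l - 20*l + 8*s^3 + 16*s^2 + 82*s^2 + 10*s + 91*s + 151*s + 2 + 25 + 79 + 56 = 32*l^3 + l^2*(-56*s - 100) + l*(-20*s^2 + 11*s - 9) + 8*s^3 + 98*s^2 + 252*s + 162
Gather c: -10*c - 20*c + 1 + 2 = 3 - 30*c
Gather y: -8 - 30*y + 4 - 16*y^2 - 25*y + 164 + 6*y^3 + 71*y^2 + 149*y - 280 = 6*y^3 + 55*y^2 + 94*y - 120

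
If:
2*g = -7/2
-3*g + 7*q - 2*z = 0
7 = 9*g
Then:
No Solution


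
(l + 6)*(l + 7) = l^2 + 13*l + 42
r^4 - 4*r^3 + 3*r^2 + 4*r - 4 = (r - 2)^2*(r - 1)*(r + 1)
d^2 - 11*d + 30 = (d - 6)*(d - 5)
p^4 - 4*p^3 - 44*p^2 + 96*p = p*(p - 8)*(p - 2)*(p + 6)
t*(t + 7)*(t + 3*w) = t^3 + 3*t^2*w + 7*t^2 + 21*t*w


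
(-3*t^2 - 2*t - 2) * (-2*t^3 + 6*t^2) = 6*t^5 - 14*t^4 - 8*t^3 - 12*t^2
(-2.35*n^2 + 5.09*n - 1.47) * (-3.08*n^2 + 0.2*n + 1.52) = 7.238*n^4 - 16.1472*n^3 + 1.9736*n^2 + 7.4428*n - 2.2344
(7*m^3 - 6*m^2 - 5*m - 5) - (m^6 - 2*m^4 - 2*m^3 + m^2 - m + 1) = -m^6 + 2*m^4 + 9*m^3 - 7*m^2 - 4*m - 6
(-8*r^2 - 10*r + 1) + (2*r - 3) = -8*r^2 - 8*r - 2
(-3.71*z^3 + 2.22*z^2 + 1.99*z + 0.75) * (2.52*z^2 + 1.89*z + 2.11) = -9.3492*z^5 - 1.4175*z^4 + 1.3825*z^3 + 10.3353*z^2 + 5.6164*z + 1.5825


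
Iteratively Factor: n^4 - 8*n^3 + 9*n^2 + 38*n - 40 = (n - 5)*(n^3 - 3*n^2 - 6*n + 8) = (n - 5)*(n - 1)*(n^2 - 2*n - 8) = (n - 5)*(n - 1)*(n + 2)*(n - 4)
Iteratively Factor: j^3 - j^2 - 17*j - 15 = (j - 5)*(j^2 + 4*j + 3) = (j - 5)*(j + 1)*(j + 3)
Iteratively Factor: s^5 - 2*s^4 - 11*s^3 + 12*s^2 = (s)*(s^4 - 2*s^3 - 11*s^2 + 12*s) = s^2*(s^3 - 2*s^2 - 11*s + 12) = s^2*(s - 1)*(s^2 - s - 12) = s^2*(s - 4)*(s - 1)*(s + 3)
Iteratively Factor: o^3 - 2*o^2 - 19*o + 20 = (o - 1)*(o^2 - o - 20) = (o - 5)*(o - 1)*(o + 4)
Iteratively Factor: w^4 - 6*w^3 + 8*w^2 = (w)*(w^3 - 6*w^2 + 8*w) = w*(w - 2)*(w^2 - 4*w) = w*(w - 4)*(w - 2)*(w)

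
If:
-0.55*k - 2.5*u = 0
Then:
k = -4.54545454545455*u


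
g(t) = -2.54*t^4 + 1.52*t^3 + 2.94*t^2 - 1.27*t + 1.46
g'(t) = -10.16*t^3 + 4.56*t^2 + 5.88*t - 1.27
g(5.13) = -1481.63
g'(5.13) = -1222.76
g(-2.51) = -101.68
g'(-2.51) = 173.36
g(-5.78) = -3021.44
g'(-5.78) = 2078.99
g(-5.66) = -2779.53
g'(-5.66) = 1953.76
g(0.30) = 1.36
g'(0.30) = 0.63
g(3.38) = -242.06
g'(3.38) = -321.62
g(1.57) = -2.84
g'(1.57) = -20.12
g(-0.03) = 1.50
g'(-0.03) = -1.44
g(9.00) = -15328.69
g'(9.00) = -6985.63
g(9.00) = -15328.69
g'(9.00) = -6985.63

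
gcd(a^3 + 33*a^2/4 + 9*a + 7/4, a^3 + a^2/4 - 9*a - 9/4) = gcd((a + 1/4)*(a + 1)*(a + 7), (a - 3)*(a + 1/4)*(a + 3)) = a + 1/4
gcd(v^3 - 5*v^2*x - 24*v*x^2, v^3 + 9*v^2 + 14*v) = v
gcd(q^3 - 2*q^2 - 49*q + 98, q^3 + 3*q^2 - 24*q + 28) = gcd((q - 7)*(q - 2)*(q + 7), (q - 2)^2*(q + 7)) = q^2 + 5*q - 14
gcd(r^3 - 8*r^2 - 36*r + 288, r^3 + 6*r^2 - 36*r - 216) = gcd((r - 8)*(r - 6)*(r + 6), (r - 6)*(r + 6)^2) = r^2 - 36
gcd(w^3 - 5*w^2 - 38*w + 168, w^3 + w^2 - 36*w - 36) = w + 6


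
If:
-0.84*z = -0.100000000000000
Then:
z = 0.12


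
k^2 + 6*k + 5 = (k + 1)*(k + 5)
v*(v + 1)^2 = v^3 + 2*v^2 + v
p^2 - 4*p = p*(p - 4)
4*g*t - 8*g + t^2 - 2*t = (4*g + t)*(t - 2)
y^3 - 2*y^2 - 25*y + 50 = (y - 5)*(y - 2)*(y + 5)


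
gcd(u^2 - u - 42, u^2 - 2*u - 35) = u - 7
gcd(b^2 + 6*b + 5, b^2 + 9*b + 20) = b + 5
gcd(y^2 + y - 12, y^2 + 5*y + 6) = 1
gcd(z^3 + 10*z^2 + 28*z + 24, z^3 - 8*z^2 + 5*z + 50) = z + 2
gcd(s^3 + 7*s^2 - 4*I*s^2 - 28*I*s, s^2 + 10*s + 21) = s + 7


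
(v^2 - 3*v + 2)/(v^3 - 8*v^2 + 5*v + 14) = (v - 1)/(v^2 - 6*v - 7)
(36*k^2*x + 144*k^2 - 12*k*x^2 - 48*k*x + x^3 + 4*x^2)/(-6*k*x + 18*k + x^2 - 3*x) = (-6*k*x - 24*k + x^2 + 4*x)/(x - 3)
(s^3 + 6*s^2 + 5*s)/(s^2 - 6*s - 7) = s*(s + 5)/(s - 7)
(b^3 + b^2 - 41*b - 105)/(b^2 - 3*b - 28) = (b^2 + 8*b + 15)/(b + 4)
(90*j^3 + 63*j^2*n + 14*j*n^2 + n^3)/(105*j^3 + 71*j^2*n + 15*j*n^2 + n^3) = (6*j + n)/(7*j + n)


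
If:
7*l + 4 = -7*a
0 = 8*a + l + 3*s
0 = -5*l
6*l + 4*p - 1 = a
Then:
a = -4/7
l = 0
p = 3/28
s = 32/21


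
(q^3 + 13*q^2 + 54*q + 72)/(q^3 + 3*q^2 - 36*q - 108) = (q + 4)/(q - 6)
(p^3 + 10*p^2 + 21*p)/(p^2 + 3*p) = p + 7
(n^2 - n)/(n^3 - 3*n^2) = (n - 1)/(n*(n - 3))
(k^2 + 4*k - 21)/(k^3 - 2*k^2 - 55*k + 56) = (k - 3)/(k^2 - 9*k + 8)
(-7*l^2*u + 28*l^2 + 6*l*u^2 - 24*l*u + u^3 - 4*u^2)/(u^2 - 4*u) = -7*l^2/u + 6*l + u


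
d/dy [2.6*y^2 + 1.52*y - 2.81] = 5.2*y + 1.52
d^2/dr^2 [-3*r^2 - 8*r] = -6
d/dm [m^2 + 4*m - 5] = 2*m + 4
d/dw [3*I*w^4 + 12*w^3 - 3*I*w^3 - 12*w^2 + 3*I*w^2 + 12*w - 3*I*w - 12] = 12*I*w^3 + 9*w^2*(4 - I) + 6*w*(-4 + I) + 12 - 3*I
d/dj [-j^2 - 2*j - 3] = -2*j - 2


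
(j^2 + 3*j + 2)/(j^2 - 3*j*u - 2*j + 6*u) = (j^2 + 3*j + 2)/(j^2 - 3*j*u - 2*j + 6*u)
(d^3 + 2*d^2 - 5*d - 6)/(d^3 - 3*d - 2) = (d + 3)/(d + 1)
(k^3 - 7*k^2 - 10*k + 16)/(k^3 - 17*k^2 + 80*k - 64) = (k + 2)/(k - 8)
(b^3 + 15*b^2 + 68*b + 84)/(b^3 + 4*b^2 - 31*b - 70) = (b + 6)/(b - 5)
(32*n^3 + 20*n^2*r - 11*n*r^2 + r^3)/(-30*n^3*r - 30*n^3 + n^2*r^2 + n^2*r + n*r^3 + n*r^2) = (32*n^3 + 20*n^2*r - 11*n*r^2 + r^3)/(n*(-30*n^2*r - 30*n^2 + n*r^2 + n*r + r^3 + r^2))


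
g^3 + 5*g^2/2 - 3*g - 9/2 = (g - 3/2)*(g + 1)*(g + 3)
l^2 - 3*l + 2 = (l - 2)*(l - 1)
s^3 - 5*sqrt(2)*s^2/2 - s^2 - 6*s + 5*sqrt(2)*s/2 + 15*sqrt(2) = (s - 3)*(s + 2)*(s - 5*sqrt(2)/2)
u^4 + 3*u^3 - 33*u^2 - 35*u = u*(u - 5)*(u + 1)*(u + 7)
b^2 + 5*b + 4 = (b + 1)*(b + 4)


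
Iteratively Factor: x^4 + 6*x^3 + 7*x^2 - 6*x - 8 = (x + 4)*(x^3 + 2*x^2 - x - 2) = (x + 1)*(x + 4)*(x^2 + x - 2) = (x + 1)*(x + 2)*(x + 4)*(x - 1)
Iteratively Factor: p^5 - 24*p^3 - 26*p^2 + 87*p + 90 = (p + 3)*(p^4 - 3*p^3 - 15*p^2 + 19*p + 30) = (p + 3)^2*(p^3 - 6*p^2 + 3*p + 10) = (p - 2)*(p + 3)^2*(p^2 - 4*p - 5) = (p - 5)*(p - 2)*(p + 3)^2*(p + 1)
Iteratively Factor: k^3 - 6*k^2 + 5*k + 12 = (k - 4)*(k^2 - 2*k - 3) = (k - 4)*(k + 1)*(k - 3)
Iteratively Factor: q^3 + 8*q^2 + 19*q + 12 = (q + 1)*(q^2 + 7*q + 12) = (q + 1)*(q + 4)*(q + 3)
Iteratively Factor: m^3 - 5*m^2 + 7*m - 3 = (m - 1)*(m^2 - 4*m + 3) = (m - 1)^2*(m - 3)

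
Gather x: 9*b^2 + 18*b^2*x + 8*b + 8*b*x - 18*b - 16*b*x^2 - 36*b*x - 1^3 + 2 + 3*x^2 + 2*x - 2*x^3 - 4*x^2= 9*b^2 - 10*b - 2*x^3 + x^2*(-16*b - 1) + x*(18*b^2 - 28*b + 2) + 1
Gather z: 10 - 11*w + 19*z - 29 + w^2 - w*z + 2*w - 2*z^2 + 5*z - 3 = w^2 - 9*w - 2*z^2 + z*(24 - w) - 22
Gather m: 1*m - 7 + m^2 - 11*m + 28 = m^2 - 10*m + 21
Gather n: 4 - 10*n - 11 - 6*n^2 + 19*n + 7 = -6*n^2 + 9*n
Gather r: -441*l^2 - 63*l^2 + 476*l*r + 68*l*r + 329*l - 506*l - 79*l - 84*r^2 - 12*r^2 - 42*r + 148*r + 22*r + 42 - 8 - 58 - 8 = -504*l^2 - 256*l - 96*r^2 + r*(544*l + 128) - 32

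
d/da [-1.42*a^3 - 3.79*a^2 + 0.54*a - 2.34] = -4.26*a^2 - 7.58*a + 0.54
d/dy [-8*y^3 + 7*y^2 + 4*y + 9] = -24*y^2 + 14*y + 4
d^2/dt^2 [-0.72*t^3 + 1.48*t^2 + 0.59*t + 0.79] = 2.96 - 4.32*t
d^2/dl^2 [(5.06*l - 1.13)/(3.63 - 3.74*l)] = (-2.8421709430404e-14*l - 105.779168)/(3.74*l - 3.63)^3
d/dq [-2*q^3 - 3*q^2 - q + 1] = -6*q^2 - 6*q - 1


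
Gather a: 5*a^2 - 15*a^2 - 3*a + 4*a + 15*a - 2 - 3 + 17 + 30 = -10*a^2 + 16*a + 42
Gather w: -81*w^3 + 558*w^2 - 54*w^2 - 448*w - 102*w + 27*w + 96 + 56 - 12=-81*w^3 + 504*w^2 - 523*w + 140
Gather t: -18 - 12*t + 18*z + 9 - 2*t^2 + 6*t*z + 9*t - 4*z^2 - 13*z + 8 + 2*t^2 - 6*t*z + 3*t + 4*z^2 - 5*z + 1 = 0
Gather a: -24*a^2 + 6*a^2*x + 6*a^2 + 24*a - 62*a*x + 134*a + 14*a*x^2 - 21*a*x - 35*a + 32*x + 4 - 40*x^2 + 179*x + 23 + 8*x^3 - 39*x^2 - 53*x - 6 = a^2*(6*x - 18) + a*(14*x^2 - 83*x + 123) + 8*x^3 - 79*x^2 + 158*x + 21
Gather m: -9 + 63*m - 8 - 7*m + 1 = 56*m - 16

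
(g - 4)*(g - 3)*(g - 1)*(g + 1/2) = g^4 - 15*g^3/2 + 15*g^2 - 5*g/2 - 6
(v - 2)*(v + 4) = v^2 + 2*v - 8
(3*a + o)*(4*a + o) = 12*a^2 + 7*a*o + o^2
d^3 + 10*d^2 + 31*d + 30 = (d + 2)*(d + 3)*(d + 5)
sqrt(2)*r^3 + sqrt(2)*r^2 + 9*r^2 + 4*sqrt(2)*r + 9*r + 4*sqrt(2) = (r + 1)*(r + 4*sqrt(2))*(sqrt(2)*r + 1)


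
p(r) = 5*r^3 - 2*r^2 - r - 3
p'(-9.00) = 1250.00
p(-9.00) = -3801.00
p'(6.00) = 515.00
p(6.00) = 999.00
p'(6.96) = 697.78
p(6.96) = 1578.92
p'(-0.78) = 11.25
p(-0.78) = -5.81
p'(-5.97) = 557.49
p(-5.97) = -1132.19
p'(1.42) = 23.57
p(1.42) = 5.86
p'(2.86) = 110.25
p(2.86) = 94.75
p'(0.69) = 3.38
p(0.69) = -3.00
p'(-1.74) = 51.37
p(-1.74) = -33.66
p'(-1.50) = 38.75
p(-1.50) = -22.88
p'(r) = 15*r^2 - 4*r - 1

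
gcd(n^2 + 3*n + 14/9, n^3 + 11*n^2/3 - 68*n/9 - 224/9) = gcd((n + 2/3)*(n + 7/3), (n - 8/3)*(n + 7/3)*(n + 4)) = n + 7/3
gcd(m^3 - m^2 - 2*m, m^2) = m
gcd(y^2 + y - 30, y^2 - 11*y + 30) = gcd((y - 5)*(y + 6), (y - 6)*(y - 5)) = y - 5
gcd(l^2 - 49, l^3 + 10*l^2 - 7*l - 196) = l + 7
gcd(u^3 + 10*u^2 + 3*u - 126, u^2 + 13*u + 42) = u^2 + 13*u + 42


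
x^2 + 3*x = x*(x + 3)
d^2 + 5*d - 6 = (d - 1)*(d + 6)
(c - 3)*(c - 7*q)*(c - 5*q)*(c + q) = c^4 - 11*c^3*q - 3*c^3 + 23*c^2*q^2 + 33*c^2*q + 35*c*q^3 - 69*c*q^2 - 105*q^3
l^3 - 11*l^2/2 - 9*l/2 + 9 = (l - 6)*(l - 1)*(l + 3/2)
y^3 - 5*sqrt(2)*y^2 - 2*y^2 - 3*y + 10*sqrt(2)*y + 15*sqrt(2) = (y - 3)*(y + 1)*(y - 5*sqrt(2))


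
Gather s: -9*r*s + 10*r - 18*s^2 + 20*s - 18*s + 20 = 10*r - 18*s^2 + s*(2 - 9*r) + 20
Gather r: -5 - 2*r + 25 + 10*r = 8*r + 20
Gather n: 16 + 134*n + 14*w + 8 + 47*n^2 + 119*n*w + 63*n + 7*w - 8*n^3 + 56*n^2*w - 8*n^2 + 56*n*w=-8*n^3 + n^2*(56*w + 39) + n*(175*w + 197) + 21*w + 24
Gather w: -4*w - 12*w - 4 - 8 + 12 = -16*w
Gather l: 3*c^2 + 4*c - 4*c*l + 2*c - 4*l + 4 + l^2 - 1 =3*c^2 + 6*c + l^2 + l*(-4*c - 4) + 3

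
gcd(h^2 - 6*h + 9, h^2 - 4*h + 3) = h - 3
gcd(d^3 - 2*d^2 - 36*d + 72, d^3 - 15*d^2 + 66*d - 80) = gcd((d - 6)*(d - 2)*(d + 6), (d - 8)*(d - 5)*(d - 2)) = d - 2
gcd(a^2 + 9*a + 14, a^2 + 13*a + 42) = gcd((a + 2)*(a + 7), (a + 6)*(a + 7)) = a + 7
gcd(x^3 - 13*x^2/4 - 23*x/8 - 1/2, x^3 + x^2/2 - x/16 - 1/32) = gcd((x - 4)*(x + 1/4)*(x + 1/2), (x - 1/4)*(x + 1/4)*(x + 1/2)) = x^2 + 3*x/4 + 1/8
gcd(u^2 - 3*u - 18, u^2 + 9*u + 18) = u + 3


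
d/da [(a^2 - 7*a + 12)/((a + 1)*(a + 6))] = 2*(7*a^2 - 6*a - 63)/(a^4 + 14*a^3 + 61*a^2 + 84*a + 36)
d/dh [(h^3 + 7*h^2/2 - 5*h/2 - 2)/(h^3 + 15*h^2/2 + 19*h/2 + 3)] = 2*(2*h^2 + 10*h + 23)/(h^4 + 14*h^3 + 61*h^2 + 84*h + 36)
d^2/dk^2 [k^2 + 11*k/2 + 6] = 2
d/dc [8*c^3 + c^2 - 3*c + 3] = 24*c^2 + 2*c - 3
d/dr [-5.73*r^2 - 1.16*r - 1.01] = -11.46*r - 1.16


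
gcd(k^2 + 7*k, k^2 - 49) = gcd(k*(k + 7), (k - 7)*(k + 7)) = k + 7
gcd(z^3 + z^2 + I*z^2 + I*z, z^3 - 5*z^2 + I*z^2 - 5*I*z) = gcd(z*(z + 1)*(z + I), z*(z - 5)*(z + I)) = z^2 + I*z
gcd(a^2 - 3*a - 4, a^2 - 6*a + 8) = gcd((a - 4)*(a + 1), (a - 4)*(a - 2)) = a - 4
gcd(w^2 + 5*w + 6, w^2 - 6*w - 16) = w + 2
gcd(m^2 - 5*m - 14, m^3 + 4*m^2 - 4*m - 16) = m + 2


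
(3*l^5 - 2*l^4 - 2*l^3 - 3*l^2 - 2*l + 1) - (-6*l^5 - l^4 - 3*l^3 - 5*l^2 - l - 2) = 9*l^5 - l^4 + l^3 + 2*l^2 - l + 3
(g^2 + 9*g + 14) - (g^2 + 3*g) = 6*g + 14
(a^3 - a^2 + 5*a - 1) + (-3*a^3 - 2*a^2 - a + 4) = -2*a^3 - 3*a^2 + 4*a + 3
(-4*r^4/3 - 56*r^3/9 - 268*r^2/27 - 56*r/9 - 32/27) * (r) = -4*r^5/3 - 56*r^4/9 - 268*r^3/27 - 56*r^2/9 - 32*r/27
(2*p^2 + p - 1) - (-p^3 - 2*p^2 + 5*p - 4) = p^3 + 4*p^2 - 4*p + 3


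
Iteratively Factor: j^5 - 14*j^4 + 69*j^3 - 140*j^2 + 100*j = (j - 5)*(j^4 - 9*j^3 + 24*j^2 - 20*j) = j*(j - 5)*(j^3 - 9*j^2 + 24*j - 20) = j*(j - 5)^2*(j^2 - 4*j + 4) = j*(j - 5)^2*(j - 2)*(j - 2)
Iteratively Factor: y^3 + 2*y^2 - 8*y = (y - 2)*(y^2 + 4*y) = y*(y - 2)*(y + 4)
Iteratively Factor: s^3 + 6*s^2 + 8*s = (s + 4)*(s^2 + 2*s) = (s + 2)*(s + 4)*(s)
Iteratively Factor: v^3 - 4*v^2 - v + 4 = (v + 1)*(v^2 - 5*v + 4) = (v - 1)*(v + 1)*(v - 4)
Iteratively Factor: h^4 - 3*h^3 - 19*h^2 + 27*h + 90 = (h - 3)*(h^3 - 19*h - 30) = (h - 3)*(h + 2)*(h^2 - 2*h - 15) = (h - 3)*(h + 2)*(h + 3)*(h - 5)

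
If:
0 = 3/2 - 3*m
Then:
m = 1/2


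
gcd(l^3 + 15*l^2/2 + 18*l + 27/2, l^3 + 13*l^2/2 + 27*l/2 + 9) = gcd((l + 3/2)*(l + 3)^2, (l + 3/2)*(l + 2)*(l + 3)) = l^2 + 9*l/2 + 9/2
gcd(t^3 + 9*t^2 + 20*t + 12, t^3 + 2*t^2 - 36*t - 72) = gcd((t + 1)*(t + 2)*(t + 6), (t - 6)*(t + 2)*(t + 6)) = t^2 + 8*t + 12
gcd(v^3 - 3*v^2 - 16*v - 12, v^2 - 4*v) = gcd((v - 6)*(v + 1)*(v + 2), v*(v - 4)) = 1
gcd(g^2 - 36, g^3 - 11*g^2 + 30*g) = g - 6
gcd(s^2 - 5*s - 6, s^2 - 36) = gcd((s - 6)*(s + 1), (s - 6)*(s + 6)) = s - 6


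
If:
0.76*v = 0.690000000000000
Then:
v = 0.91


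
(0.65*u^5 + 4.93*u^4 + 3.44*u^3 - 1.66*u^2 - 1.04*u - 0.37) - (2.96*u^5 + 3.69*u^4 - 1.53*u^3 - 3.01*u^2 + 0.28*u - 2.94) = -2.31*u^5 + 1.24*u^4 + 4.97*u^3 + 1.35*u^2 - 1.32*u + 2.57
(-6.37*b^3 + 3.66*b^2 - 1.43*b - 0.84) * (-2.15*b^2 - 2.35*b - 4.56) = 13.6955*b^5 + 7.1005*b^4 + 23.5207*b^3 - 11.5231*b^2 + 8.4948*b + 3.8304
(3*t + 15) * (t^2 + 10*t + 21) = 3*t^3 + 45*t^2 + 213*t + 315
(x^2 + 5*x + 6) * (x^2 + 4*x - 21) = x^4 + 9*x^3 + 5*x^2 - 81*x - 126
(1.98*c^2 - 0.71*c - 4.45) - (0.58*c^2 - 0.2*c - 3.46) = 1.4*c^2 - 0.51*c - 0.99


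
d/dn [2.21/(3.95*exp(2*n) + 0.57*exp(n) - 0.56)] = (-17.459*exp(n) - 1.2597)*exp(n)/(3.95*exp(2*n) + 0.57*exp(n) - 0.56)^2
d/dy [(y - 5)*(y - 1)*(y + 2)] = 3*y^2 - 8*y - 7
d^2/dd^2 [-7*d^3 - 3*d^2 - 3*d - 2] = -42*d - 6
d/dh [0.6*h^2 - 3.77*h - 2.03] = 1.2*h - 3.77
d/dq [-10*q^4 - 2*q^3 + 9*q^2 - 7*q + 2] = -40*q^3 - 6*q^2 + 18*q - 7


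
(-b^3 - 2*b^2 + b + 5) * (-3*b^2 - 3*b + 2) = 3*b^5 + 9*b^4 + b^3 - 22*b^2 - 13*b + 10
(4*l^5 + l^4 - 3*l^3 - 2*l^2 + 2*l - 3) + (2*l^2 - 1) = 4*l^5 + l^4 - 3*l^3 + 2*l - 4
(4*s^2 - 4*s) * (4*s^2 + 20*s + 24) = 16*s^4 + 64*s^3 + 16*s^2 - 96*s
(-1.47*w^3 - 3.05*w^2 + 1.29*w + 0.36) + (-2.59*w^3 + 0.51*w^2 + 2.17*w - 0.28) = -4.06*w^3 - 2.54*w^2 + 3.46*w + 0.08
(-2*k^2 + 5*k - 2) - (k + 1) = -2*k^2 + 4*k - 3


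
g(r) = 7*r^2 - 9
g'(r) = 14*r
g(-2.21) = 25.19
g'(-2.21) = -30.94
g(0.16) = -8.82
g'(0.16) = 2.24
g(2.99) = 53.58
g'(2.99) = 41.86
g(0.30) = -8.37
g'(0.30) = 4.20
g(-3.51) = 77.24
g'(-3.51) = -49.14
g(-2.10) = 21.87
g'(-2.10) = -29.40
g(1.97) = 18.17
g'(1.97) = 27.58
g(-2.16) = 23.66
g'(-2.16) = -30.24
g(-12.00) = 999.00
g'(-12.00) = -168.00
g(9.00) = 558.00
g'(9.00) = 126.00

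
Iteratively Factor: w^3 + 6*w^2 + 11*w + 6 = (w + 3)*(w^2 + 3*w + 2) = (w + 2)*(w + 3)*(w + 1)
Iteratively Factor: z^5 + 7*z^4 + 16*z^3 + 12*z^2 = (z + 2)*(z^4 + 5*z^3 + 6*z^2) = (z + 2)*(z + 3)*(z^3 + 2*z^2) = z*(z + 2)*(z + 3)*(z^2 + 2*z) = z^2*(z + 2)*(z + 3)*(z + 2)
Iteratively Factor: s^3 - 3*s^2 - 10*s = (s + 2)*(s^2 - 5*s) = s*(s + 2)*(s - 5)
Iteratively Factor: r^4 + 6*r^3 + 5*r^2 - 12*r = (r - 1)*(r^3 + 7*r^2 + 12*r) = (r - 1)*(r + 4)*(r^2 + 3*r) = r*(r - 1)*(r + 4)*(r + 3)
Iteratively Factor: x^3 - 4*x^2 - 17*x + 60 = (x + 4)*(x^2 - 8*x + 15) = (x - 3)*(x + 4)*(x - 5)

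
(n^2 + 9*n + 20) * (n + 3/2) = n^3 + 21*n^2/2 + 67*n/2 + 30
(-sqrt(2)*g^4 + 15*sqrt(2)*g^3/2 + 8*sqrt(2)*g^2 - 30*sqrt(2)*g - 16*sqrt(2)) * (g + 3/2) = -sqrt(2)*g^5 + 6*sqrt(2)*g^4 + 77*sqrt(2)*g^3/4 - 18*sqrt(2)*g^2 - 61*sqrt(2)*g - 24*sqrt(2)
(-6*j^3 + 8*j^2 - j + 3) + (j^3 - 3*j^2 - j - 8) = -5*j^3 + 5*j^2 - 2*j - 5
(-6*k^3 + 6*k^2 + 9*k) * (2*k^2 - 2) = -12*k^5 + 12*k^4 + 30*k^3 - 12*k^2 - 18*k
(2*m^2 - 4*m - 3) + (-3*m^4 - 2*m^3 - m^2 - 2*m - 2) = -3*m^4 - 2*m^3 + m^2 - 6*m - 5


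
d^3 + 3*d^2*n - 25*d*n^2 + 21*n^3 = (d - 3*n)*(d - n)*(d + 7*n)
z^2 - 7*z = z*(z - 7)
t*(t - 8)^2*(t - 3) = t^4 - 19*t^3 + 112*t^2 - 192*t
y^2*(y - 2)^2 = y^4 - 4*y^3 + 4*y^2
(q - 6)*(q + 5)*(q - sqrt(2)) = q^3 - sqrt(2)*q^2 - q^2 - 30*q + sqrt(2)*q + 30*sqrt(2)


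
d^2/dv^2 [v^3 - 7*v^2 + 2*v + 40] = 6*v - 14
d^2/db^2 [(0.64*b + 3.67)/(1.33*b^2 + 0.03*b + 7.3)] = ((0.64*b + 3.67)*(2.66*b + 0.03)*(5.32*b + 0.06) - (5.1072*b + 9.8006)*(1.33*b^2 + 0.03*b + 7.3))/(1.33*b^2 + 0.03*b + 7.3)^3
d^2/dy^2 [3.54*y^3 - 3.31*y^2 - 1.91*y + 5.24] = 21.24*y - 6.62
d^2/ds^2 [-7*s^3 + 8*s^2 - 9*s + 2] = 16 - 42*s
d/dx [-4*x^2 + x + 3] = 1 - 8*x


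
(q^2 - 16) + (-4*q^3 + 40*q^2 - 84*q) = -4*q^3 + 41*q^2 - 84*q - 16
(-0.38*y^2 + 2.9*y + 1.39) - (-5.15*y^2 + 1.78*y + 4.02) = 4.77*y^2 + 1.12*y - 2.63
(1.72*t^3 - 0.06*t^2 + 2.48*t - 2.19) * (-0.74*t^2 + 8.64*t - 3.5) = -1.2728*t^5 + 14.9052*t^4 - 8.3736*t^3 + 23.2578*t^2 - 27.6016*t + 7.665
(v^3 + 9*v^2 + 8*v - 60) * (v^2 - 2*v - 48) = v^5 + 7*v^4 - 58*v^3 - 508*v^2 - 264*v + 2880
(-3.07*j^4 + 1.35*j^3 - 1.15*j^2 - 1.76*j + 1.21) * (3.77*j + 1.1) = -11.5739*j^5 + 1.7125*j^4 - 2.8505*j^3 - 7.9002*j^2 + 2.6257*j + 1.331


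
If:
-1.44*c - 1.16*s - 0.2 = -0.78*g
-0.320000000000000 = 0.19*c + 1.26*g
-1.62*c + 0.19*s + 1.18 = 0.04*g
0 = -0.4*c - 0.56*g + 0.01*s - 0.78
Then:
No Solution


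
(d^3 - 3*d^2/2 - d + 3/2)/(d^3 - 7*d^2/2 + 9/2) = (d - 1)/(d - 3)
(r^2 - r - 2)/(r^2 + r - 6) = (r + 1)/(r + 3)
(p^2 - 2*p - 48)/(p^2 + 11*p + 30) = (p - 8)/(p + 5)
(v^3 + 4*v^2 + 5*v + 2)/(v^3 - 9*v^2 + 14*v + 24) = (v^2 + 3*v + 2)/(v^2 - 10*v + 24)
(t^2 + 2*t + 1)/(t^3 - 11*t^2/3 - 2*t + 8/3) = 3*(t + 1)/(3*t^2 - 14*t + 8)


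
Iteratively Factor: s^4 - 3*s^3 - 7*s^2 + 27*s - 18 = (s - 2)*(s^3 - s^2 - 9*s + 9) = (s - 3)*(s - 2)*(s^2 + 2*s - 3) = (s - 3)*(s - 2)*(s + 3)*(s - 1)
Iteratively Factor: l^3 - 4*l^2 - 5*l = (l)*(l^2 - 4*l - 5) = l*(l - 5)*(l + 1)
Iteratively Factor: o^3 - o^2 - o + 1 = (o + 1)*(o^2 - 2*o + 1) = (o - 1)*(o + 1)*(o - 1)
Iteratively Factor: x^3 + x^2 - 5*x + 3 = (x + 3)*(x^2 - 2*x + 1) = (x - 1)*(x + 3)*(x - 1)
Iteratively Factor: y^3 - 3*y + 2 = (y + 2)*(y^2 - 2*y + 1) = (y - 1)*(y + 2)*(y - 1)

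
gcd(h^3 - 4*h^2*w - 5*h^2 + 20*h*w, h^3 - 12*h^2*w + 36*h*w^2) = h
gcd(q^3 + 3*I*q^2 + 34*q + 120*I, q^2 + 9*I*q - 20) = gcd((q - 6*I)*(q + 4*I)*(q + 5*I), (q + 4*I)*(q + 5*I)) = q^2 + 9*I*q - 20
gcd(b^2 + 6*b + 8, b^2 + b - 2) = b + 2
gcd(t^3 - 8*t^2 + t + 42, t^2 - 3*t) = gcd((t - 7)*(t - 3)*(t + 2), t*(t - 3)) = t - 3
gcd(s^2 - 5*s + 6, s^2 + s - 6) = s - 2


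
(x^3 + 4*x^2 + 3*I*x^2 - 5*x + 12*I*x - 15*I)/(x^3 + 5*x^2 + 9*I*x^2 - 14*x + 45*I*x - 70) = (x^2 + x*(-1 + 3*I) - 3*I)/(x^2 + 9*I*x - 14)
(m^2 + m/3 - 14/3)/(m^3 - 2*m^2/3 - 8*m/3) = (3*m + 7)/(m*(3*m + 4))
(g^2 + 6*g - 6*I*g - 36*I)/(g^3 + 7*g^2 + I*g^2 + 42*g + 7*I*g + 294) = (g + 6)/(g^2 + 7*g*(1 + I) + 49*I)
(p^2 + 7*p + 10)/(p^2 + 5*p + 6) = (p + 5)/(p + 3)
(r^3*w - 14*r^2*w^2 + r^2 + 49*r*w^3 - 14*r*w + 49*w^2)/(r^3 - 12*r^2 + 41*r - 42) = (r^3*w - 14*r^2*w^2 + r^2 + 49*r*w^3 - 14*r*w + 49*w^2)/(r^3 - 12*r^2 + 41*r - 42)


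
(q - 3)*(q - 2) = q^2 - 5*q + 6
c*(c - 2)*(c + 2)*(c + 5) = c^4 + 5*c^3 - 4*c^2 - 20*c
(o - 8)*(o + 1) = o^2 - 7*o - 8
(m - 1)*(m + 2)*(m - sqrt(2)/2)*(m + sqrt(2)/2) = m^4 + m^3 - 5*m^2/2 - m/2 + 1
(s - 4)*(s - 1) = s^2 - 5*s + 4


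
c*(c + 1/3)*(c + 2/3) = c^3 + c^2 + 2*c/9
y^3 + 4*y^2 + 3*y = y*(y + 1)*(y + 3)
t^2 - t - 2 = (t - 2)*(t + 1)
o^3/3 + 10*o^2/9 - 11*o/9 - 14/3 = (o/3 + 1)*(o - 2)*(o + 7/3)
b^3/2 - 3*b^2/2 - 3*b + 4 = (b/2 + 1)*(b - 4)*(b - 1)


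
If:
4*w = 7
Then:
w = 7/4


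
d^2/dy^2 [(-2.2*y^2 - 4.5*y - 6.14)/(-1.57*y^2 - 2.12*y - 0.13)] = (7.53914*y^3 + 88.112796*y^2 + 117.107556*y + 50.278844)/(3.869893*y^6 + 15.676764*y^5 + 22.129935*y^4 + 12.12428*y^3 + 1.832415*y^2 + 0.107484*y + 0.002197)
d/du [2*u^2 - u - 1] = 4*u - 1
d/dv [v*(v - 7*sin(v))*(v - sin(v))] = -8*v^2*cos(v) + 3*v^2 - 16*v*sin(v) + 7*v*sin(2*v) + 7*sin(v)^2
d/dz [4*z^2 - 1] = 8*z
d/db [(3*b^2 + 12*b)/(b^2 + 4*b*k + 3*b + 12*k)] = 3*(-b*(b + 4)*(2*b + 4*k + 3) + 2*(b + 2)*(b^2 + 4*b*k + 3*b + 12*k))/(b^2 + 4*b*k + 3*b + 12*k)^2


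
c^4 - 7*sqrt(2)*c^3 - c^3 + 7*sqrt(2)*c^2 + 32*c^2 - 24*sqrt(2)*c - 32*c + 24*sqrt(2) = (c - 1)*(c - 3*sqrt(2))*(c - 2*sqrt(2))^2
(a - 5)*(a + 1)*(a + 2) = a^3 - 2*a^2 - 13*a - 10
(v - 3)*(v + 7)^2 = v^3 + 11*v^2 + 7*v - 147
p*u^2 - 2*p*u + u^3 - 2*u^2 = u*(p + u)*(u - 2)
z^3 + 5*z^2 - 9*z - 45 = (z - 3)*(z + 3)*(z + 5)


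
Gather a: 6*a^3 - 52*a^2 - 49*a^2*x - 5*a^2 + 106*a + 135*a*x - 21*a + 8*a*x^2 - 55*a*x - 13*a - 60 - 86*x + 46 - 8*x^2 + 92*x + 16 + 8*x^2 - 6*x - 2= 6*a^3 + a^2*(-49*x - 57) + a*(8*x^2 + 80*x + 72)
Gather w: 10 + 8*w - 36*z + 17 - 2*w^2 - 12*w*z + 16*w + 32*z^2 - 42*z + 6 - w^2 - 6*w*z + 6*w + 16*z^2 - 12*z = -3*w^2 + w*(30 - 18*z) + 48*z^2 - 90*z + 33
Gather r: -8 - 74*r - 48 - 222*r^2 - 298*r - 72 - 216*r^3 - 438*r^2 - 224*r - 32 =-216*r^3 - 660*r^2 - 596*r - 160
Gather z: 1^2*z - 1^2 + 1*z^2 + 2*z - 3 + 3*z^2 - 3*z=4*z^2 - 4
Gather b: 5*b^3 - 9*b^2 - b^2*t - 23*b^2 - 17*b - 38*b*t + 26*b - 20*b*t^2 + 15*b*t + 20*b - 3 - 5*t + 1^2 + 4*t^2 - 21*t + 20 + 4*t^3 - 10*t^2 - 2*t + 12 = 5*b^3 + b^2*(-t - 32) + b*(-20*t^2 - 23*t + 29) + 4*t^3 - 6*t^2 - 28*t + 30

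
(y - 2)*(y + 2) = y^2 - 4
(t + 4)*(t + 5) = t^2 + 9*t + 20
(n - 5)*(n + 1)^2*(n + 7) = n^4 + 4*n^3 - 30*n^2 - 68*n - 35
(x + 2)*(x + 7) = x^2 + 9*x + 14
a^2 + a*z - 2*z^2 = (a - z)*(a + 2*z)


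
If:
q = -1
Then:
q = -1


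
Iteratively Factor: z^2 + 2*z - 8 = (z - 2)*(z + 4)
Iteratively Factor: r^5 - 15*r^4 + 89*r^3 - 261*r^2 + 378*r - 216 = (r - 3)*(r^4 - 12*r^3 + 53*r^2 - 102*r + 72) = (r - 4)*(r - 3)*(r^3 - 8*r^2 + 21*r - 18) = (r - 4)*(r - 3)*(r - 2)*(r^2 - 6*r + 9) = (r - 4)*(r - 3)^2*(r - 2)*(r - 3)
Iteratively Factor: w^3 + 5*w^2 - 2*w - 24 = (w - 2)*(w^2 + 7*w + 12) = (w - 2)*(w + 3)*(w + 4)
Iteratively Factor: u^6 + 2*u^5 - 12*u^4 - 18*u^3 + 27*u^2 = (u + 3)*(u^5 - u^4 - 9*u^3 + 9*u^2) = u*(u + 3)*(u^4 - u^3 - 9*u^2 + 9*u) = u*(u + 3)^2*(u^3 - 4*u^2 + 3*u) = u^2*(u + 3)^2*(u^2 - 4*u + 3) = u^2*(u - 3)*(u + 3)^2*(u - 1)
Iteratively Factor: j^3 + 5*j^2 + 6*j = (j)*(j^2 + 5*j + 6) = j*(j + 2)*(j + 3)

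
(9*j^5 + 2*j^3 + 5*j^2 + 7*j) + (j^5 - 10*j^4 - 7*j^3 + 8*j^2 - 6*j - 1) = 10*j^5 - 10*j^4 - 5*j^3 + 13*j^2 + j - 1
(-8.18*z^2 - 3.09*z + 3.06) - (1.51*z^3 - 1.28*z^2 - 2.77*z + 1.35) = -1.51*z^3 - 6.9*z^2 - 0.32*z + 1.71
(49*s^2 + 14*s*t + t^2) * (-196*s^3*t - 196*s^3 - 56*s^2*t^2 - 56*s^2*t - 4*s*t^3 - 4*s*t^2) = -9604*s^5*t - 9604*s^5 - 5488*s^4*t^2 - 5488*s^4*t - 1176*s^3*t^3 - 1176*s^3*t^2 - 112*s^2*t^4 - 112*s^2*t^3 - 4*s*t^5 - 4*s*t^4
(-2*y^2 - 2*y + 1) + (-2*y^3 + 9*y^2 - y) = -2*y^3 + 7*y^2 - 3*y + 1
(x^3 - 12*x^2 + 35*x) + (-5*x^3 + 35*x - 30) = -4*x^3 - 12*x^2 + 70*x - 30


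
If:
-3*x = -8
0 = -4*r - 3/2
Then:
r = -3/8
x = 8/3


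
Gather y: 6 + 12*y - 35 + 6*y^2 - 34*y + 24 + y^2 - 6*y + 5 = 7*y^2 - 28*y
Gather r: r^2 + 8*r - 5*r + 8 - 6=r^2 + 3*r + 2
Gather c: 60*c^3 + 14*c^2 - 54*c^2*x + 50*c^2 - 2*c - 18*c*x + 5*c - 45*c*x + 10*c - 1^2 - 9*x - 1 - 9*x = 60*c^3 + c^2*(64 - 54*x) + c*(13 - 63*x) - 18*x - 2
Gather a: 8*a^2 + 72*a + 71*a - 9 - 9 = 8*a^2 + 143*a - 18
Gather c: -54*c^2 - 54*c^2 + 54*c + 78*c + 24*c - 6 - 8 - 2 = -108*c^2 + 156*c - 16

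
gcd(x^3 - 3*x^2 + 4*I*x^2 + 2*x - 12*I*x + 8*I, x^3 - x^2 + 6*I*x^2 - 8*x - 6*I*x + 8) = x^2 + x*(-1 + 4*I) - 4*I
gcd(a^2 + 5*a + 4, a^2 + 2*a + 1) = a + 1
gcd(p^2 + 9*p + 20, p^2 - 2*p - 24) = p + 4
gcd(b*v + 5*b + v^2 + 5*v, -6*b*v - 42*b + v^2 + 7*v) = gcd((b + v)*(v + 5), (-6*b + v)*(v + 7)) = 1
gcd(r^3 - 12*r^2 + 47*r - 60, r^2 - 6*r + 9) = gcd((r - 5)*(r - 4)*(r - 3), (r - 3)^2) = r - 3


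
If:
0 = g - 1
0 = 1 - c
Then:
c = 1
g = 1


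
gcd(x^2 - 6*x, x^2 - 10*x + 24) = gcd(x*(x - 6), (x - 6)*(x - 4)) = x - 6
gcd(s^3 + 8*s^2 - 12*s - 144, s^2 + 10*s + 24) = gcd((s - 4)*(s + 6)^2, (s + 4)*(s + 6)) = s + 6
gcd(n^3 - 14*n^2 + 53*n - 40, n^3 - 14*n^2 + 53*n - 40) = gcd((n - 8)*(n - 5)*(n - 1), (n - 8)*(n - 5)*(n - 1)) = n^3 - 14*n^2 + 53*n - 40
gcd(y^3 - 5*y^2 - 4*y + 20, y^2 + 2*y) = y + 2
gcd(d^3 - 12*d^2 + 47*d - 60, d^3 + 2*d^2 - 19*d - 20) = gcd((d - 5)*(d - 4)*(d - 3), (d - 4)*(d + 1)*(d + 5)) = d - 4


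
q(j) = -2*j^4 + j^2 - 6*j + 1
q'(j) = -8*j^3 + 2*j - 6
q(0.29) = -0.67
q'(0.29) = -5.62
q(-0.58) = 4.59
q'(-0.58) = -5.60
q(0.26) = -0.50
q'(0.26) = -5.62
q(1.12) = -7.61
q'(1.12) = -15.00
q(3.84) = -442.16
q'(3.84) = -451.30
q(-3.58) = -293.22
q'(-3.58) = 353.90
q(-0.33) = 3.07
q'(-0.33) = -6.37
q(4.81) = -1075.28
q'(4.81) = -886.66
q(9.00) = -13094.00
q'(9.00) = -5820.00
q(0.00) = 1.00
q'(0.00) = -6.00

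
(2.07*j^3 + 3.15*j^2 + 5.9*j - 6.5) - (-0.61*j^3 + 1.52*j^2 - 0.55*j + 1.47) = 2.68*j^3 + 1.63*j^2 + 6.45*j - 7.97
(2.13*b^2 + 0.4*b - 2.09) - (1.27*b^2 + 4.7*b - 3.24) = 0.86*b^2 - 4.3*b + 1.15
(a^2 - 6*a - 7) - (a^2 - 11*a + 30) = 5*a - 37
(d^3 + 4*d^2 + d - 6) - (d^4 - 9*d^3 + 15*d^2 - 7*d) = -d^4 + 10*d^3 - 11*d^2 + 8*d - 6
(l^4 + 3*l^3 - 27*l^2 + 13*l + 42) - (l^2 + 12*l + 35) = l^4 + 3*l^3 - 28*l^2 + l + 7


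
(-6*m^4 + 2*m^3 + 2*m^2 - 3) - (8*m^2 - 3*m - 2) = -6*m^4 + 2*m^3 - 6*m^2 + 3*m - 1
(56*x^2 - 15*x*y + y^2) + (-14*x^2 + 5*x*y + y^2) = 42*x^2 - 10*x*y + 2*y^2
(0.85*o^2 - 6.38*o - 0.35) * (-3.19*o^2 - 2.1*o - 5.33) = -2.7115*o^4 + 18.5672*o^3 + 9.984*o^2 + 34.7404*o + 1.8655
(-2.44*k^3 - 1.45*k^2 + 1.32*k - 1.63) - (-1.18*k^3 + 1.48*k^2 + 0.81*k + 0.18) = -1.26*k^3 - 2.93*k^2 + 0.51*k - 1.81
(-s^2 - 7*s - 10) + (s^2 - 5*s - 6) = -12*s - 16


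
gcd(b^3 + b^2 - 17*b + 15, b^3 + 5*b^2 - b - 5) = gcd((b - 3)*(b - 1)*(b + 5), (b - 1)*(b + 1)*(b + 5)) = b^2 + 4*b - 5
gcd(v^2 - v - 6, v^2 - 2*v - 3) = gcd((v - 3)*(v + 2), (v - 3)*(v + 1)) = v - 3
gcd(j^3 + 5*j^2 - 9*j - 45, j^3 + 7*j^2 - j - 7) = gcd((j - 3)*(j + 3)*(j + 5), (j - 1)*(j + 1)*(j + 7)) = 1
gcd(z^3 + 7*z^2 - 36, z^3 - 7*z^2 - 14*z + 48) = z^2 + z - 6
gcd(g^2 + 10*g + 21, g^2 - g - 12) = g + 3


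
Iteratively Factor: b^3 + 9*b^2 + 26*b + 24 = (b + 3)*(b^2 + 6*b + 8) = (b + 3)*(b + 4)*(b + 2)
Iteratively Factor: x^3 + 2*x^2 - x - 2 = (x - 1)*(x^2 + 3*x + 2) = (x - 1)*(x + 2)*(x + 1)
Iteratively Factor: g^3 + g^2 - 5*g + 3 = (g - 1)*(g^2 + 2*g - 3) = (g - 1)*(g + 3)*(g - 1)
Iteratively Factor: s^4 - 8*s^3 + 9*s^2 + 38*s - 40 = (s - 1)*(s^3 - 7*s^2 + 2*s + 40) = (s - 1)*(s + 2)*(s^2 - 9*s + 20) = (s - 4)*(s - 1)*(s + 2)*(s - 5)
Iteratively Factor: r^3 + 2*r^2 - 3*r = (r)*(r^2 + 2*r - 3) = r*(r + 3)*(r - 1)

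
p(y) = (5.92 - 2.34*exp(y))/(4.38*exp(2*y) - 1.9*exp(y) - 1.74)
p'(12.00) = 0.00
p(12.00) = 0.00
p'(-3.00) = 0.19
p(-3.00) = -3.18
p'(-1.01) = -0.23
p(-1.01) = -2.74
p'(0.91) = -0.30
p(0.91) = 0.01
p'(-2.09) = 0.31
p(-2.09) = -2.95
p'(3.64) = 0.01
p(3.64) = -0.01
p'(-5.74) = 0.02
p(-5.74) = -3.39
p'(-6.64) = 0.01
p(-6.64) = -3.40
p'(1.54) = -0.00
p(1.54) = -0.06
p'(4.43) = 0.01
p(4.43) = -0.01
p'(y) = (5.92 - 2.34*exp(y))*(-8.76*exp(2*y) + 1.9*exp(y))/(4.38*exp(2*y) - 1.9*exp(y) - 1.74)^2 - 2.34*exp(y)/(4.38*exp(2*y) - 1.9*exp(y) - 1.74)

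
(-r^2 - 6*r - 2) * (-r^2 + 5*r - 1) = r^4 + r^3 - 27*r^2 - 4*r + 2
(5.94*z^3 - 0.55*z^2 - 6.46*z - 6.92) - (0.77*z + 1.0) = 5.94*z^3 - 0.55*z^2 - 7.23*z - 7.92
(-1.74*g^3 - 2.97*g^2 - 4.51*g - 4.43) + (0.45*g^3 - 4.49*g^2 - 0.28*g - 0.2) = -1.29*g^3 - 7.46*g^2 - 4.79*g - 4.63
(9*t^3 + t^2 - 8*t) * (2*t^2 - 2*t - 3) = 18*t^5 - 16*t^4 - 45*t^3 + 13*t^2 + 24*t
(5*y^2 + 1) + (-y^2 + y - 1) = 4*y^2 + y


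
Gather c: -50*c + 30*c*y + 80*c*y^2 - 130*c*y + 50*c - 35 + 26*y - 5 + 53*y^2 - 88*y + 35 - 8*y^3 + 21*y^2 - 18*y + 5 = c*(80*y^2 - 100*y) - 8*y^3 + 74*y^2 - 80*y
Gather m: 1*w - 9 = w - 9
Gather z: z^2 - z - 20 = z^2 - z - 20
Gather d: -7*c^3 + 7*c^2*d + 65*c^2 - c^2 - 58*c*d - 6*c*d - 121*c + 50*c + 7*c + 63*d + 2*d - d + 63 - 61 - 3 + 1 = -7*c^3 + 64*c^2 - 64*c + d*(7*c^2 - 64*c + 64)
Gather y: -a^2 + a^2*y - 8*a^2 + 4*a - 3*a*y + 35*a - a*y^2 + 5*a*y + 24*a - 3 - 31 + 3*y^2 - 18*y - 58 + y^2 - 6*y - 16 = -9*a^2 + 63*a + y^2*(4 - a) + y*(a^2 + 2*a - 24) - 108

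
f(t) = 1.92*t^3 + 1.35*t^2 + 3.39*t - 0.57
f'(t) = 5.76*t^2 + 2.7*t + 3.39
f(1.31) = 10.50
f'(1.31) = 16.81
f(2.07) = 29.26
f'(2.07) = 33.66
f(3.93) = 150.14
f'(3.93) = 102.96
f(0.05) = -0.40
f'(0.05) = 3.54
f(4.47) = 213.04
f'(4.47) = 130.55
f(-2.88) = -45.00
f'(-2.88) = 43.39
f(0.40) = 1.12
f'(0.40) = 5.39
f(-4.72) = -188.39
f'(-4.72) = 118.97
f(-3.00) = -50.43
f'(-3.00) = 47.13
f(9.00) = 1538.97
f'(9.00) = 494.25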